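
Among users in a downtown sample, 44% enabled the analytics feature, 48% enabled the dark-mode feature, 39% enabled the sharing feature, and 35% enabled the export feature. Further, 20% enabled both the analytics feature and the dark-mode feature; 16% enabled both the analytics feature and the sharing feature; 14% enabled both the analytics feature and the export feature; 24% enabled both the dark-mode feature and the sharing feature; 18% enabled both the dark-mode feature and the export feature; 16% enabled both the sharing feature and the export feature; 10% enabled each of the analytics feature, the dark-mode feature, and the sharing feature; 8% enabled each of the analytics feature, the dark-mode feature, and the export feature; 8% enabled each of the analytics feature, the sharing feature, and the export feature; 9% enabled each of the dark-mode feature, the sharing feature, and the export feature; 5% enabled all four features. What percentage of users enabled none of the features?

12%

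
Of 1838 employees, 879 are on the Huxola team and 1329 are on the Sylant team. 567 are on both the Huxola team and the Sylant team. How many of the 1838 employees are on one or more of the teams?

1641

Using inclusion–exclusion:
|at least one| = 879 + 1329 − 567 = 1641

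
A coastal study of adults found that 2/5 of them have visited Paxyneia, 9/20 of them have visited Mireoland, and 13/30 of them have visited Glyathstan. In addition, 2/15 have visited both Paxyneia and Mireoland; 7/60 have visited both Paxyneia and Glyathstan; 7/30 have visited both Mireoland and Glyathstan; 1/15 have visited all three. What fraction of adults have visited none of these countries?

2/15

Inclusion–exclusion gives
P(at least one) = 2/5 + 9/20 + 13/30 − 2/15 − 7/60 − 7/30 + 1/15 = 13/15
P(none) = 1 − 13/15 = 2/15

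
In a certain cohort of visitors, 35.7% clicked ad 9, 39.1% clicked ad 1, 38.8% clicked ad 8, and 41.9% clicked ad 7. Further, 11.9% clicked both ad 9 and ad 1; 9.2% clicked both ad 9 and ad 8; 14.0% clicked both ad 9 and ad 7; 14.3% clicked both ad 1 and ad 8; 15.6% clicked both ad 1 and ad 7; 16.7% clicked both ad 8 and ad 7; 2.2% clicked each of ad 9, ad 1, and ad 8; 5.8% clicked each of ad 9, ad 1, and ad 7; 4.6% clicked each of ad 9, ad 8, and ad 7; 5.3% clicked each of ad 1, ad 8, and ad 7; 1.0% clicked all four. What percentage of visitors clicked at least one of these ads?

P(at least one) = 35.7 + 39.1 + 38.8 + 41.9 − 11.9 − 9.2 − 14.0 − 14.3 − 15.6 − 16.7 + 2.2 + 5.8 + 4.6 + 5.3 − 1.0 = 90.7%

90.7%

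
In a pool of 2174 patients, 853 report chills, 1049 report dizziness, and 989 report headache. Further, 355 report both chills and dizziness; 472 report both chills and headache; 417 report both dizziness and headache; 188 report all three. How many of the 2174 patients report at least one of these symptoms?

1835

Inclusion–exclusion gives
|union| = 853 + 1049 + 989 − 355 − 472 − 417 + 188 = 1835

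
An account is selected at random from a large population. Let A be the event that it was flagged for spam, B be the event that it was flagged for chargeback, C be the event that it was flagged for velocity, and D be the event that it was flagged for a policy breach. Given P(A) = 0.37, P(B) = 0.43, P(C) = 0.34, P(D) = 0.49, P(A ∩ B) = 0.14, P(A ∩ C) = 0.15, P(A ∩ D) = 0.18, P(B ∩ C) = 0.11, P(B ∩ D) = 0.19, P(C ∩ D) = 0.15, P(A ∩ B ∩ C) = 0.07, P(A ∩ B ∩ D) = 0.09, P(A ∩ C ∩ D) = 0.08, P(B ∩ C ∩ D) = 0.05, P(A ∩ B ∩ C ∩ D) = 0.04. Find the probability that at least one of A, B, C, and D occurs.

P(A ∪ B ∪ C ∪ D) = 0.37 + 0.43 + 0.34 + 0.49 − 0.14 − 0.15 − 0.18 − 0.11 − 0.19 − 0.15 + 0.07 + 0.09 + 0.08 + 0.05 − 0.04 = 0.96

0.96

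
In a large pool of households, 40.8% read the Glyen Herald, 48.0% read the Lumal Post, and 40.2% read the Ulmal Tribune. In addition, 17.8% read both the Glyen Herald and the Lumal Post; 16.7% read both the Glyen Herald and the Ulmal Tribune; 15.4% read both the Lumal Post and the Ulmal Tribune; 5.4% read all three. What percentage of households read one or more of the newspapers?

84.5%

P(≥1) = 40.8 + 48.0 + 40.2 − 17.8 − 16.7 − 15.4 + 5.4 = 84.5%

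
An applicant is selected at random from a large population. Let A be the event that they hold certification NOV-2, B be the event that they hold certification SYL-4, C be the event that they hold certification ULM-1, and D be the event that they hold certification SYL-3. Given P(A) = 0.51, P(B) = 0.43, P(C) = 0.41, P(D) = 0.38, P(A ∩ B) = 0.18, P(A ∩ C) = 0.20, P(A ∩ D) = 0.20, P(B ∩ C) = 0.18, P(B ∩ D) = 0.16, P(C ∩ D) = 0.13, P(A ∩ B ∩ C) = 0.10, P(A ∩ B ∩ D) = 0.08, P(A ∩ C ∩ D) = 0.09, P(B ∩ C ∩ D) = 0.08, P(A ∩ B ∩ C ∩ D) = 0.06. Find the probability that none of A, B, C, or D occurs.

By inclusion–exclusion:
P(A ∪ B ∪ C ∪ D) = 0.51 + 0.43 + 0.41 + 0.38 − 0.18 − 0.20 − 0.20 − 0.18 − 0.16 − 0.13 + 0.10 + 0.08 + 0.09 + 0.08 − 0.06 = 0.97
P(none) = 1 − 0.97 = 0.03

0.03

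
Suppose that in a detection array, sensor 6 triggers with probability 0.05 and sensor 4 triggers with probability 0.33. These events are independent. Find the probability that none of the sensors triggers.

0.6365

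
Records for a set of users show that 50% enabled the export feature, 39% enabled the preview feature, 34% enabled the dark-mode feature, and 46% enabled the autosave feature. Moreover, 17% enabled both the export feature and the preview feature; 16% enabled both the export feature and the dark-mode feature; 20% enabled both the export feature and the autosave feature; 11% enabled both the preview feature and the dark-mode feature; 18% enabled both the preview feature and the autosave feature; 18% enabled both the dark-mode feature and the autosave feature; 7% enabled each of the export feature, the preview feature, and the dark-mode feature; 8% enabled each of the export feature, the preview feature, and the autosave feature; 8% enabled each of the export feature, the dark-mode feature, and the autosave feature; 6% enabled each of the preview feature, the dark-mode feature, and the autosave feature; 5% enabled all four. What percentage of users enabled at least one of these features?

By inclusion-exclusion,
P(≥1) = 50 + 39 + 34 + 46 − 17 − 16 − 20 − 11 − 18 − 18 + 7 + 8 + 8 + 6 − 5 = 93%

93%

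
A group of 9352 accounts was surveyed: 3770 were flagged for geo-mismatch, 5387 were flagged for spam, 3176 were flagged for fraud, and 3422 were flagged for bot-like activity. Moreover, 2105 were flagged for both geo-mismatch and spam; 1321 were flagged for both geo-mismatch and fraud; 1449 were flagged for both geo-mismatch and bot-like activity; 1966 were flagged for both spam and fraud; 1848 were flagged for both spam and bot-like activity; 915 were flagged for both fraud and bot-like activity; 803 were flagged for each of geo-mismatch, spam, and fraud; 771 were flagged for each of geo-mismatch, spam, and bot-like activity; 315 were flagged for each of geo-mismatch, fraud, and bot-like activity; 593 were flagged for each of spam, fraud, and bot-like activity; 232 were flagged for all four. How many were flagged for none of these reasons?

951

|union| = 3770 + 5387 + 3176 + 3422 − 2105 − 1321 − 1449 − 1966 − 1848 − 915 + 803 + 771 + 315 + 593 − 232 = 8401
None: 9352 − 8401 = 951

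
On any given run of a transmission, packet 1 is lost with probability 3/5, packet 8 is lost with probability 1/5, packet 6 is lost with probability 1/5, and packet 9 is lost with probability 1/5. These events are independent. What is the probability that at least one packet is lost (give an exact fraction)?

497/625

Independence gives P(none) = ∏(1 − pᵢ).
P(none) = (1 − 3/5) × (1 − 1/5) × (1 − 1/5) × (1 − 1/5) = 2/5 × 4/5 × 4/5 × 4/5 = 128/625
P(at least one) = 1 − 128/625 = 497/625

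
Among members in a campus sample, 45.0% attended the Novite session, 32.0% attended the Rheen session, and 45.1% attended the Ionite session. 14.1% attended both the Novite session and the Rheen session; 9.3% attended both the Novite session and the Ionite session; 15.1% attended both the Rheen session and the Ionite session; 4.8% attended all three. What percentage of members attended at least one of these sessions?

Using inclusion–exclusion:
P(≥1) = 45.0 + 32.0 + 45.1 − 14.1 − 9.3 − 15.1 + 4.8 = 88.4%

88.4%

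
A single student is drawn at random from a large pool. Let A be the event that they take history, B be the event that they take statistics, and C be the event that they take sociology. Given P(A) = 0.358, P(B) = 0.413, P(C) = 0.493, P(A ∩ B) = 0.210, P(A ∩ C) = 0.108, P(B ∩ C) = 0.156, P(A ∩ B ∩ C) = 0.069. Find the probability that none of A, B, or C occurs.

P(A ∪ B ∪ C) = 0.358 + 0.413 + 0.493 − 0.210 − 0.108 − 0.156 + 0.069 = 0.859
P(none) = 1 − 0.859 = 0.141

0.141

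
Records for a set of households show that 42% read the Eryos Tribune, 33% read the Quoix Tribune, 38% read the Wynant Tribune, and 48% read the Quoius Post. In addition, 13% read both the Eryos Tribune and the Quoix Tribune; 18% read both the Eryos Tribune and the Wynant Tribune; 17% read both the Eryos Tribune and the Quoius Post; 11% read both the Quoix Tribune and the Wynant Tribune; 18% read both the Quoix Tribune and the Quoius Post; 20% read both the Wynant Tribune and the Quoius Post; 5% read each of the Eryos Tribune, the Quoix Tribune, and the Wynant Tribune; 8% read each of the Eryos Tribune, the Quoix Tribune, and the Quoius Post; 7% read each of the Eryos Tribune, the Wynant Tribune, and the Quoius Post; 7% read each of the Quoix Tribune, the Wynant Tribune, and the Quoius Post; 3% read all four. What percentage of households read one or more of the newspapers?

Using inclusion–exclusion:
P(≥1) = 42 + 33 + 38 + 48 − 13 − 18 − 17 − 11 − 18 − 20 + 5 + 8 + 7 + 7 − 3 = 88%

88%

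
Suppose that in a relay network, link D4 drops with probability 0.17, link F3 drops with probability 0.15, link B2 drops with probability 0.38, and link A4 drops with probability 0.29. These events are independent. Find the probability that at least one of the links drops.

0.6894389

P(none) = (1 − 0.17) × (1 − 0.15) × (1 − 0.38) × (1 − 0.29) = 0.83 × 0.85 × 0.62 × 0.71 = 0.3105611
P(at least one) = 1 − 0.3105611 = 0.6894389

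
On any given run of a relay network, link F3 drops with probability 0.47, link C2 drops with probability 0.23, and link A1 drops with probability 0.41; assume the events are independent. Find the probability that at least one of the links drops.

0.759221

Independence gives P(none) = ∏(1 − pᵢ).
P(none) = (1 − 0.47) × (1 − 0.23) × (1 − 0.41) = 0.53 × 0.77 × 0.59 = 0.240779
P(at least one) = 1 − 0.240779 = 0.759221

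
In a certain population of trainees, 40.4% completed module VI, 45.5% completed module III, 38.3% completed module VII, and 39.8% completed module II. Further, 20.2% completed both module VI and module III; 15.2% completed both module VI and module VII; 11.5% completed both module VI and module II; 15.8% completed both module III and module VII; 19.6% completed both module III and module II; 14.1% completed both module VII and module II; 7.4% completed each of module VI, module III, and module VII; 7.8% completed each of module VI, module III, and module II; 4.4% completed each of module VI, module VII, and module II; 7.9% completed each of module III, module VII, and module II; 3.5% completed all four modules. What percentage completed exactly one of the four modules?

P(exactly one) = 40.4 + 45.5 + 38.3 + 39.8 − 2·20.2 − 2·15.2 − 2·11.5 − 2·15.8 − 2·19.6 − 2·14.1 + 3·7.4 + 3·7.8 + 3·4.4 + 3·7.9 − 4·3.5 = 39.7%

39.7%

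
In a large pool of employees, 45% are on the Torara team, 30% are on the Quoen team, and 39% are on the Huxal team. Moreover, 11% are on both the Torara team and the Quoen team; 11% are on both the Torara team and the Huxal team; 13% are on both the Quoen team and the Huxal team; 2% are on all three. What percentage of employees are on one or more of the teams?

81%

Using inclusion–exclusion:
P(at least one) = 45 + 30 + 39 − 11 − 11 − 13 + 2 = 81%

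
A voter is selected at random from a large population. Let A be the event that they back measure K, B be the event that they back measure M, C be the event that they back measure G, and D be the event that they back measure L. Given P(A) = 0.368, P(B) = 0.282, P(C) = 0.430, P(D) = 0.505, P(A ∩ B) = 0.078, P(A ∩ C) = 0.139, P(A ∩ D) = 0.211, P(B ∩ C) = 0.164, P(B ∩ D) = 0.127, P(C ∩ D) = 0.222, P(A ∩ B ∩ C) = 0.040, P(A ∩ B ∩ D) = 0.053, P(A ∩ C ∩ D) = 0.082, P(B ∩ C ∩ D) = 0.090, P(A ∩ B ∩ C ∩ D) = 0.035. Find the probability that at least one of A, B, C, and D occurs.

P(A ∪ B ∪ C ∪ D) = 0.368 + 0.282 + 0.430 + 0.505 − 0.078 − 0.139 − 0.211 − 0.164 − 0.127 − 0.222 + 0.040 + 0.053 + 0.082 + 0.090 − 0.035 = 0.874

0.874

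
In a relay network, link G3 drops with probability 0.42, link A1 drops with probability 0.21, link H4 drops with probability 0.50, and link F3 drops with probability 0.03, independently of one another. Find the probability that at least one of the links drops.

0.777773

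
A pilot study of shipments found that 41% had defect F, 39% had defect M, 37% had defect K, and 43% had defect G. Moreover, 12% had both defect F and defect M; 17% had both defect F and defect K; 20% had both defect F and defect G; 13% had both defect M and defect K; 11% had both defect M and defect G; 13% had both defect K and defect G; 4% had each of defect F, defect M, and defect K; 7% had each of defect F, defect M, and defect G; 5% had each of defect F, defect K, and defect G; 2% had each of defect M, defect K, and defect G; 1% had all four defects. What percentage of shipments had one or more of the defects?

Using inclusion–exclusion:
P(union) = 41 + 39 + 37 + 43 − 12 − 17 − 20 − 13 − 11 − 13 + 4 + 7 + 5 + 2 − 1 = 91%

91%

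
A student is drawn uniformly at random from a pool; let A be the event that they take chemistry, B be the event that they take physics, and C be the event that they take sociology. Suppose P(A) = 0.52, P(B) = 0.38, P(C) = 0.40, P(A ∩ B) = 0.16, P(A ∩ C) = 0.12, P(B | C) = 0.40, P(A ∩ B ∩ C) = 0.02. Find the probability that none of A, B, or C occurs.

0.12

P(B ∩ C) = P(C)·P(B|C) = 0.40 × 0.40 = 0.16
P(A ∪ B ∪ C) = 0.52 + 0.38 + 0.40 − 0.16 − 0.12 − 0.16 + 0.02 = 0.88
P(none) = 1 − 0.88 = 0.12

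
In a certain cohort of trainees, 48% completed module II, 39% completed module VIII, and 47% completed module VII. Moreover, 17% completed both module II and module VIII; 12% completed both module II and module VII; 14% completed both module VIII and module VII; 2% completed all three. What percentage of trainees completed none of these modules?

7%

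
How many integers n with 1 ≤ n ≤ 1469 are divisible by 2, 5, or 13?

734 + 293 + 113 − 146 − 56 − 22 + 11 = 927

927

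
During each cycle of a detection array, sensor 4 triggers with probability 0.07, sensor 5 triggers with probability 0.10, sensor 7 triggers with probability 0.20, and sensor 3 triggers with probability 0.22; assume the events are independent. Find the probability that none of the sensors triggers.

P(none) = (1 − 0.07) × (1 − 0.10) × (1 − 0.20) × (1 − 0.22) = 0.93 × 0.90 × 0.80 × 0.78 = 0.522288

0.522288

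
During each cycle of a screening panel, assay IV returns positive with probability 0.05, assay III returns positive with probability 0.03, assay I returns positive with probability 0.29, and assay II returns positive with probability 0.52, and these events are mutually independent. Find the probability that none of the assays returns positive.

0.3140472

Independence gives P(none) = ∏(1 − pᵢ).
P(none) = (1 − 0.05) × (1 − 0.03) × (1 − 0.29) × (1 − 0.52) = 0.95 × 0.97 × 0.71 × 0.48 = 0.3140472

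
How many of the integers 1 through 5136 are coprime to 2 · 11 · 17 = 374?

2198

Apply inclusion-exclusion:
2568 + 466 + 302 − 233 − 151 − 27 + 13 = 2938
5136 − 2938 = 2198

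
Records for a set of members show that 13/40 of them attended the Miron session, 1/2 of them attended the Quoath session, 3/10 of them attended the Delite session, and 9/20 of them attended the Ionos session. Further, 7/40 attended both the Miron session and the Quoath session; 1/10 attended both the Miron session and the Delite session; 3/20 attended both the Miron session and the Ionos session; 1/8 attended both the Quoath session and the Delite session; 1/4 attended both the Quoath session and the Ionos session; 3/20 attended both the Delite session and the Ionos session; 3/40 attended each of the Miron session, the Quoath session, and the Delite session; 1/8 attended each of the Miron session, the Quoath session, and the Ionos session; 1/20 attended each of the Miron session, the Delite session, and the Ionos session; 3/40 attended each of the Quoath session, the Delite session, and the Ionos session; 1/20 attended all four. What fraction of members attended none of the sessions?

Inclusion–exclusion gives
P(at least one) = 13/40 + 1/2 + 3/10 + 9/20 − 7/40 − 1/10 − 3/20 − 1/8 − 1/4 − 3/20 + 3/40 + 1/8 + 1/20 + 3/40 − 1/20 = 9/10
P(none) = 1 − 9/10 = 1/10

1/10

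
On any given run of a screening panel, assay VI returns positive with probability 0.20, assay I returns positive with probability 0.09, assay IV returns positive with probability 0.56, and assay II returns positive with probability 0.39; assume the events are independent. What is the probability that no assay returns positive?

0.1953952

P(none) = (1 − 0.20) × (1 − 0.09) × (1 − 0.56) × (1 − 0.39) = 0.80 × 0.91 × 0.44 × 0.61 = 0.1953952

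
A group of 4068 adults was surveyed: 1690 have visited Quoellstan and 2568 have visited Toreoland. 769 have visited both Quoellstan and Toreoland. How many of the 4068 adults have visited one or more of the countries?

3489

|union| = 1690 + 2568 − 769 = 3489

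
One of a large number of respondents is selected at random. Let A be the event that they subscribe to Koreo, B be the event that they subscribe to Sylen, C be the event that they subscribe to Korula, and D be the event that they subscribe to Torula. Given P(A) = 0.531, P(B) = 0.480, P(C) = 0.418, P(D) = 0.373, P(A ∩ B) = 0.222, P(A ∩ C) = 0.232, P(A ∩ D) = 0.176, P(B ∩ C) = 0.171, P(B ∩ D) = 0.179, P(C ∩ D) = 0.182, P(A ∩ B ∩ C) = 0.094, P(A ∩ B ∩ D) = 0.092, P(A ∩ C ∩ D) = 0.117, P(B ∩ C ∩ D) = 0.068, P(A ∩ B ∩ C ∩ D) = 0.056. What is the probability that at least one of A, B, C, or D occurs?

0.955

P(A ∪ B ∪ C ∪ D) = 0.531 + 0.480 + 0.418 + 0.373 − 0.222 − 0.232 − 0.176 − 0.171 − 0.179 − 0.182 + 0.094 + 0.092 + 0.117 + 0.068 − 0.056 = 0.955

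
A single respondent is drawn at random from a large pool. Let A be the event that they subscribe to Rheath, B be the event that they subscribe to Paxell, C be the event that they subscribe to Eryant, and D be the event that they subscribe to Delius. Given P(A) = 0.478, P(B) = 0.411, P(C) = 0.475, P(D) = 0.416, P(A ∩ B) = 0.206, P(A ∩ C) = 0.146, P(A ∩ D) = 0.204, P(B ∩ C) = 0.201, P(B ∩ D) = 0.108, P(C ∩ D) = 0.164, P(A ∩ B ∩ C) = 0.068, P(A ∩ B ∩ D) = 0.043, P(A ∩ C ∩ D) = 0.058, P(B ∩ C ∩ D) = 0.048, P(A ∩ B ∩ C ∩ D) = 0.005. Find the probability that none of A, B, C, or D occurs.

0.037

P(A ∪ B ∪ C ∪ D) = 0.478 + 0.411 + 0.475 + 0.416 − 0.206 − 0.146 − 0.204 − 0.201 − 0.108 − 0.164 + 0.068 + 0.043 + 0.058 + 0.048 − 0.005 = 0.963
P(none) = 1 − 0.963 = 0.037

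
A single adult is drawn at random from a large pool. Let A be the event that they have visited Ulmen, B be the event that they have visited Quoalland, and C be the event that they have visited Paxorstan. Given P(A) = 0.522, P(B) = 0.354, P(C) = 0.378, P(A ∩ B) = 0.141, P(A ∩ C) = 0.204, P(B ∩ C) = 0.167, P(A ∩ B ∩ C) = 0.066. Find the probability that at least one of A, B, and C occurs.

0.808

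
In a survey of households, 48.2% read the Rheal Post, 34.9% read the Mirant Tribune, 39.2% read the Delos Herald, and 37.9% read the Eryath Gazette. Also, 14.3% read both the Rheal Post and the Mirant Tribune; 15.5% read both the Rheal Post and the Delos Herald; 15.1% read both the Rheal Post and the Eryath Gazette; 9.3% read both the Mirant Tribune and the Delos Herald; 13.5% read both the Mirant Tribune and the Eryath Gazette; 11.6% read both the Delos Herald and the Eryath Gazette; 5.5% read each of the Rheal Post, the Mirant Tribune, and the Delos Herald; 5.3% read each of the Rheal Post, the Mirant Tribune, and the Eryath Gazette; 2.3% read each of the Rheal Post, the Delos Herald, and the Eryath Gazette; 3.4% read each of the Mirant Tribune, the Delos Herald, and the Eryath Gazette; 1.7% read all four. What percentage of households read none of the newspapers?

Inclusion–exclusion gives
P(≥1) = 48.2 + 34.9 + 39.2 + 37.9 − 14.3 − 15.5 − 15.1 − 9.3 − 13.5 − 11.6 + 5.5 + 5.3 + 2.3 + 3.4 − 1.7 = 95.7%
P(none) = 100% − 95.7% = 4.3%

4.3%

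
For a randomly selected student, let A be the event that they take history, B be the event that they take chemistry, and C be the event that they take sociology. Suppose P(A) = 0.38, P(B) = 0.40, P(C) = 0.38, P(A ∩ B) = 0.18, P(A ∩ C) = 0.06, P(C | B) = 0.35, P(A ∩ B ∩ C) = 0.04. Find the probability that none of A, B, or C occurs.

P(B ∩ C) = P(B)·P(C|B) = 0.40 × 0.35 = 0.14
Apply inclusion-exclusion:
P(A ∪ B ∪ C) = 0.38 + 0.40 + 0.38 − 0.18 − 0.06 − 0.14 + 0.04 = 0.82
P(none) = 1 − 0.82 = 0.18

0.18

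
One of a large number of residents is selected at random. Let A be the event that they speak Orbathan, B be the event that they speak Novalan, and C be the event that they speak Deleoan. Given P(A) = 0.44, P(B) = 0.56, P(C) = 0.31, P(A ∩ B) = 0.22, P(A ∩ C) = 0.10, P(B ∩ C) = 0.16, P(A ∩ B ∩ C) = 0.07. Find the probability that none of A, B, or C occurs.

0.10

Apply inclusion-exclusion:
P(A ∪ B ∪ C) = 0.44 + 0.56 + 0.31 − 0.22 − 0.10 − 0.16 + 0.07 = 0.90
P(none) = 1 − 0.90 = 0.10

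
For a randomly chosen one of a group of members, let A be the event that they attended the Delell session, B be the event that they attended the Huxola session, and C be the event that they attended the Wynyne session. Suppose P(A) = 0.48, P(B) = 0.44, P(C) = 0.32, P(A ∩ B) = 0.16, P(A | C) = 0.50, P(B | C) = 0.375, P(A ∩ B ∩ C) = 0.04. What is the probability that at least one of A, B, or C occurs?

0.84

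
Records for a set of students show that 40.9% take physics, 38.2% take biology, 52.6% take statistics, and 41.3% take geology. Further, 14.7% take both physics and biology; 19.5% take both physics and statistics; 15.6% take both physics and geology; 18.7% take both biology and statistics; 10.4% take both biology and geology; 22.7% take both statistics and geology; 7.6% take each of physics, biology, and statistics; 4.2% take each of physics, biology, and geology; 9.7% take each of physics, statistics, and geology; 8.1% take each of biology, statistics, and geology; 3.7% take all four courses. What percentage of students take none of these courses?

2.7%

Apply inclusion-exclusion:
P(at least one) = 40.9 + 38.2 + 52.6 + 41.3 − 14.7 − 19.5 − 15.6 − 18.7 − 10.4 − 22.7 + 7.6 + 4.2 + 9.7 + 8.1 − 3.7 = 97.3%
P(none) = 100% − 97.3% = 2.7%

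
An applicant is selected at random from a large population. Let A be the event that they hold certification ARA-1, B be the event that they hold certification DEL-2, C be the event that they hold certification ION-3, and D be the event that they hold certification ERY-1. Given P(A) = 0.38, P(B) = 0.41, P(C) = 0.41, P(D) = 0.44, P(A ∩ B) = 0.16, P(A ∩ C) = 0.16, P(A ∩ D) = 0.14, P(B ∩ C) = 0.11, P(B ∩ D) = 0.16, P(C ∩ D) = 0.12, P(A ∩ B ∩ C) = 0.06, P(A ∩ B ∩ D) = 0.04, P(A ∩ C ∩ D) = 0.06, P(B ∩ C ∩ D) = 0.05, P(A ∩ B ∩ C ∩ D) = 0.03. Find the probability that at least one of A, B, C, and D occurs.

0.97

Apply inclusion-exclusion:
P(A ∪ B ∪ C ∪ D) = 0.38 + 0.41 + 0.41 + 0.44 − 0.16 − 0.16 − 0.14 − 0.11 − 0.16 − 0.12 + 0.06 + 0.04 + 0.06 + 0.05 − 0.03 = 0.97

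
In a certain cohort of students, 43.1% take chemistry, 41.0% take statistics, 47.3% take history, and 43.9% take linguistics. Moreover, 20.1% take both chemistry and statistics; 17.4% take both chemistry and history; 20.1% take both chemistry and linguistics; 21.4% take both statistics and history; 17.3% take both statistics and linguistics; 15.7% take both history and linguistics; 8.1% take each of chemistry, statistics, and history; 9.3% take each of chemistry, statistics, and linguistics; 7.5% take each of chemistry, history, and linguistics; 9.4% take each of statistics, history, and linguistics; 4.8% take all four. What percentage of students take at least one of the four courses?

P(union) = 43.1 + 41.0 + 47.3 + 43.9 − 20.1 − 17.4 − 20.1 − 21.4 − 17.3 − 15.7 + 8.1 + 9.3 + 7.5 + 9.4 − 4.8 = 92.8%

92.8%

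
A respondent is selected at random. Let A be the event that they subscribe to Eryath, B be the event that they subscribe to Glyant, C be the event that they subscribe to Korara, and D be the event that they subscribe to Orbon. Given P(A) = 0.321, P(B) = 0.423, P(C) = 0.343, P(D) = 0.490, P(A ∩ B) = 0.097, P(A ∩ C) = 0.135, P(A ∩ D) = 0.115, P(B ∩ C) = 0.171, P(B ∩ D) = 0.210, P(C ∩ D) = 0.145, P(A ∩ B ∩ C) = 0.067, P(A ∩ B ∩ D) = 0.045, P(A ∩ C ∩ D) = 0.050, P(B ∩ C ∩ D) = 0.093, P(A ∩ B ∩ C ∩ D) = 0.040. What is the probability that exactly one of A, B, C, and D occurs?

P(exactly one) = 0.321 + 0.423 + 0.343 + 0.490 − 2·0.097 − 2·0.135 − 2·0.115 − 2·0.171 − 2·0.210 − 2·0.145 + 3·0.067 + 3·0.045 + 3·0.050 + 3·0.093 − 4·0.040 = 0.436

0.436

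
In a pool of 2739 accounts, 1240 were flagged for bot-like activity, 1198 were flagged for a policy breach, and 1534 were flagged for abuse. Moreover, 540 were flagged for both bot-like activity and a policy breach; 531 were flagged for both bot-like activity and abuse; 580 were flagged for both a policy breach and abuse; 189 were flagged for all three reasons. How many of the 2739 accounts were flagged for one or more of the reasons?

|union| = 1240 + 1198 + 1534 − 540 − 531 − 580 + 189 = 2510

2510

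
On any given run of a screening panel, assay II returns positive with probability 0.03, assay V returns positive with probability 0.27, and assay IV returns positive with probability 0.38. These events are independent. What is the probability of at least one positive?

P(none) = (1 − 0.03) × (1 − 0.27) × (1 − 0.38) = 0.97 × 0.73 × 0.62 = 0.439022
P(at least one) = 1 − 0.439022 = 0.560978

0.560978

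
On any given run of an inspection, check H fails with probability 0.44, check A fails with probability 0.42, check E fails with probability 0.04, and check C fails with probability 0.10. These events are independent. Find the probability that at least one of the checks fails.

0.7193728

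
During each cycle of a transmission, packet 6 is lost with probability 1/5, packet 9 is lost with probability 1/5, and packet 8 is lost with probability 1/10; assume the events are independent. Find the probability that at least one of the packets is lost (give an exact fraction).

53/125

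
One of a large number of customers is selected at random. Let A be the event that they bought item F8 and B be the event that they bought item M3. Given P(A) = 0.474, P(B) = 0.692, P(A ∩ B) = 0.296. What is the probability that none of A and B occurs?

By inclusion–exclusion:
P(A ∪ B) = 0.474 + 0.692 − 0.296 = 0.870
P(none) = 1 − 0.870 = 0.130

0.130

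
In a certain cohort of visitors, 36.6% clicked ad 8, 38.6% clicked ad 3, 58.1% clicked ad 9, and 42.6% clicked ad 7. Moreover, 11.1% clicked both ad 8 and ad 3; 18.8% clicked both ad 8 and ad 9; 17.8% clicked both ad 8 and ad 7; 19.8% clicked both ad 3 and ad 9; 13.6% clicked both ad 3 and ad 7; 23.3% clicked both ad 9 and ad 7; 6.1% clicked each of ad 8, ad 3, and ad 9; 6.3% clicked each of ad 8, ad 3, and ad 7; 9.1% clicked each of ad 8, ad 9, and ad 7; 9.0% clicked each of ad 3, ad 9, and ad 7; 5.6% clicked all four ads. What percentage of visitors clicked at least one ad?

P(≥1) = 36.6 + 38.6 + 58.1 + 42.6 − 11.1 − 18.8 − 17.8 − 19.8 − 13.6 − 23.3 + 6.1 + 6.3 + 9.1 + 9.0 − 5.6 = 96.4%

96.4%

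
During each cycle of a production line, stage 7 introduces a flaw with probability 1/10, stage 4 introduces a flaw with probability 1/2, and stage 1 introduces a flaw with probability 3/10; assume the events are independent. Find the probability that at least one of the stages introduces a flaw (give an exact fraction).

P(none) = (1 − 1/10) × (1 − 1/2) × (1 − 3/10) = 9/10 × 1/2 × 7/10 = 63/200
P(at least one) = 1 − 63/200 = 137/200

137/200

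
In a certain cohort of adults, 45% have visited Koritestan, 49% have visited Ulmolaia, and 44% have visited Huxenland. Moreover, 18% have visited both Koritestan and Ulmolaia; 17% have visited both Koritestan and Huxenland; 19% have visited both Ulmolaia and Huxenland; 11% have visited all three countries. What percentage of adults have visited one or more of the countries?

By inclusion–exclusion:
P(at least one) = 45 + 49 + 44 − 18 − 17 − 19 + 11 = 95%

95%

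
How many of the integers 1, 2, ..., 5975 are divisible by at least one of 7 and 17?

1154

Using inclusion–exclusion:
floor(5975/7) + floor(5975/17) − floor(5975/119) = 853 + 351 − 50 = 1154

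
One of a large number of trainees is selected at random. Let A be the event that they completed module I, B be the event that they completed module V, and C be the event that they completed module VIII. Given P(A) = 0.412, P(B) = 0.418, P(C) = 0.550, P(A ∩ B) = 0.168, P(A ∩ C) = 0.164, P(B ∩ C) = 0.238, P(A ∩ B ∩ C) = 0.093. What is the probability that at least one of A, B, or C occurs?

0.903

P(A ∪ B ∪ C) = 0.412 + 0.418 + 0.550 − 0.168 − 0.164 − 0.238 + 0.093 = 0.903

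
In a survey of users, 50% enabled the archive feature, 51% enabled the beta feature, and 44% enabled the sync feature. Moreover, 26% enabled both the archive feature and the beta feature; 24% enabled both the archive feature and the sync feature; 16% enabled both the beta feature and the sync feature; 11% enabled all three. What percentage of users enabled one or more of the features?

90%

By inclusion-exclusion,
P(union) = 50 + 51 + 44 − 26 − 24 − 16 + 11 = 90%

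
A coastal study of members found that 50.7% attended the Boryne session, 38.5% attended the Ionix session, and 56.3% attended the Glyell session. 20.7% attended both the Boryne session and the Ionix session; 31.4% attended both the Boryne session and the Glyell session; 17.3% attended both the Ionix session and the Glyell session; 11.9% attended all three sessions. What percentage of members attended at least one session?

88.0%

By inclusion–exclusion:
P(at least one) = 50.7 + 38.5 + 56.3 − 20.7 − 31.4 − 17.3 + 11.9 = 88.0%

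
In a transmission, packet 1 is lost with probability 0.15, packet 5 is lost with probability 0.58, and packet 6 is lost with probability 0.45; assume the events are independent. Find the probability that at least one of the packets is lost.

P(none) = (1 − 0.15) × (1 − 0.58) × (1 − 0.45) = 0.85 × 0.42 × 0.55 = 0.19635
P(at least one) = 1 − 0.19635 = 0.80365

0.80365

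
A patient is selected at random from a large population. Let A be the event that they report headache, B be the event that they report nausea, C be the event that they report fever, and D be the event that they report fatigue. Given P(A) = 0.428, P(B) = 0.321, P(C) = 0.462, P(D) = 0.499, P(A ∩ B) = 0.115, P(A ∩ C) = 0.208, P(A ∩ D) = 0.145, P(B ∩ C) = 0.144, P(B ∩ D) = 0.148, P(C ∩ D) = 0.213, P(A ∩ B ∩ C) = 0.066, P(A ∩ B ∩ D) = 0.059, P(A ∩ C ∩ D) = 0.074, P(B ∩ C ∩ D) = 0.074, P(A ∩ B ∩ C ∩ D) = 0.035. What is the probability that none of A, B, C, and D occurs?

Using inclusion–exclusion:
P(A ∪ B ∪ C ∪ D) = 0.428 + 0.321 + 0.462 + 0.499 − 0.115 − 0.208 − 0.145 − 0.144 − 0.148 − 0.213 + 0.066 + 0.059 + 0.074 + 0.074 − 0.035 = 0.975
P(none) = 1 − 0.975 = 0.025

0.025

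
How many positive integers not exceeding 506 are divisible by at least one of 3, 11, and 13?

223

168 + 46 + 38 − 15 − 12 − 3 + 1 = 223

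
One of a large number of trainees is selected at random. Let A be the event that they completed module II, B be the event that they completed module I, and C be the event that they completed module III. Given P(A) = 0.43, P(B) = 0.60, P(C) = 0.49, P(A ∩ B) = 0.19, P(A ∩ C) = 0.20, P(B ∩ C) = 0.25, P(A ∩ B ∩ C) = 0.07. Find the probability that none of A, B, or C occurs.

Using inclusion–exclusion:
P(A ∪ B ∪ C) = 0.43 + 0.60 + 0.49 − 0.19 − 0.20 − 0.25 + 0.07 = 0.95
P(none) = 1 − 0.95 = 0.05

0.05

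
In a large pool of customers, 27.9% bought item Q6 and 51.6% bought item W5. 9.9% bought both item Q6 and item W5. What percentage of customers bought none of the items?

By inclusion–exclusion:
P(union) = 27.9 + 51.6 − 9.9 = 69.6%
P(none) = 100% − 69.6% = 30.4%

30.4%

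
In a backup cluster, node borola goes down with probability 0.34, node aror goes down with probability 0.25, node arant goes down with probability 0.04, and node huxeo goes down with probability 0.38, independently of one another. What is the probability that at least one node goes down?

0.705376

Since the events are independent, P(none) is the product of the individual non-occurrence probabilities.
P(none) = (1 − 0.34) × (1 − 0.25) × (1 − 0.04) × (1 − 0.38) = 0.66 × 0.75 × 0.96 × 0.62 = 0.294624
P(at least one) = 1 − 0.294624 = 0.705376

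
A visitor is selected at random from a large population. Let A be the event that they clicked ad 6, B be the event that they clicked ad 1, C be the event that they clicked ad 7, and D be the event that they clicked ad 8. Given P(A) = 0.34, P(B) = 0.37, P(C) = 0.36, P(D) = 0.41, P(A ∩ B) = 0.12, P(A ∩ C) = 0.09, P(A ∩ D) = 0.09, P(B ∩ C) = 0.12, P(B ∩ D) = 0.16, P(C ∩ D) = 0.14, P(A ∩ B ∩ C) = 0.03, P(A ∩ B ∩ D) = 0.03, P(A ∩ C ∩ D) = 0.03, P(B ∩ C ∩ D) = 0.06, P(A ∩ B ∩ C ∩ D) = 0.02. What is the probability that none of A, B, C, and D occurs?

0.11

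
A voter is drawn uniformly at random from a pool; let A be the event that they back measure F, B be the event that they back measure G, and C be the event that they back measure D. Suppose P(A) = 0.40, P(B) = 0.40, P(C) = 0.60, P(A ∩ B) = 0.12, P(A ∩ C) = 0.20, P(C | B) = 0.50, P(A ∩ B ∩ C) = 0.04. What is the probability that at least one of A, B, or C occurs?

P(B ∩ C) = P(B)·P(C|B) = 0.40 × 0.50 = 0.20
P(A ∪ B ∪ C) = 0.40 + 0.40 + 0.60 − 0.12 − 0.20 − 0.20 + 0.04 = 0.92

0.92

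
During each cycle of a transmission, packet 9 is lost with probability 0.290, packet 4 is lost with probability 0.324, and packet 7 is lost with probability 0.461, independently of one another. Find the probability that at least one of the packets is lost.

Since the events are independent, P(none) is the product of the individual non-occurrence probabilities.
P(none) = (1 − 0.290) × (1 − 0.324) × (1 − 0.461) = 0.710 × 0.676 × 0.539 = 0.25869844
P(at least one) = 1 − 0.25869844 = 0.74130156

0.74130156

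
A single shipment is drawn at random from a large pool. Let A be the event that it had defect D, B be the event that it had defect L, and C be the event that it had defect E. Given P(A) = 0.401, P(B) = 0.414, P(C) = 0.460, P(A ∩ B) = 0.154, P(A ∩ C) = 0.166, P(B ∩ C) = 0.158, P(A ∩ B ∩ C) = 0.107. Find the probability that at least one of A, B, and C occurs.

Apply inclusion-exclusion:
P(A ∪ B ∪ C) = 0.401 + 0.414 + 0.460 − 0.154 − 0.166 − 0.158 + 0.107 = 0.904

0.904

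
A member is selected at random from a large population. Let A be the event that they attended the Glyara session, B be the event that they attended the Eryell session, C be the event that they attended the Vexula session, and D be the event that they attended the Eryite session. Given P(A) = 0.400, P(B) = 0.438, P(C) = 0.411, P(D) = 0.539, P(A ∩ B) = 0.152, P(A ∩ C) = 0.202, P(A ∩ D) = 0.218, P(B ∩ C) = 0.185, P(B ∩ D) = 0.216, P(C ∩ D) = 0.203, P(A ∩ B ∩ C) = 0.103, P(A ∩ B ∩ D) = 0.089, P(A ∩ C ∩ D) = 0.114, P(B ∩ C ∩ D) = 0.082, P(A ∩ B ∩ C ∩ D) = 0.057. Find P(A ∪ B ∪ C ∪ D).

0.943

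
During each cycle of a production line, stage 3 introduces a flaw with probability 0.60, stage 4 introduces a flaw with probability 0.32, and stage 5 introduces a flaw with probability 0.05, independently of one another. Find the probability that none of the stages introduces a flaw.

Since the events are independent, P(none) is the product of the individual non-occurrence probabilities.
P(none) = (1 − 0.60) × (1 − 0.32) × (1 − 0.05) = 0.40 × 0.68 × 0.95 = 0.2584

0.2584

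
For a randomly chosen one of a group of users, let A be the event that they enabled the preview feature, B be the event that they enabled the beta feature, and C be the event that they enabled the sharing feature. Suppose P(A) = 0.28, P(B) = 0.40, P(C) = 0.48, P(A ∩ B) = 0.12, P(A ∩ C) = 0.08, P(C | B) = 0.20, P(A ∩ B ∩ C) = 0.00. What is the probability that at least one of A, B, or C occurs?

P(B ∩ C) = P(B)·P(C|B) = 0.40 × 0.20 = 0.08
P(A ∪ B ∪ C) = 0.28 + 0.40 + 0.48 − 0.12 − 0.08 − 0.08 + 0.00 = 0.88

0.88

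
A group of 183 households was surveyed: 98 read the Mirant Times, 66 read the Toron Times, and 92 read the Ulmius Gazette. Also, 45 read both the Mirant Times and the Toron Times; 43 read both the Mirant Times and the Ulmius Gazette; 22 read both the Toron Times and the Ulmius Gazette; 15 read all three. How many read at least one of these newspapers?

|union| = 98 + 66 + 92 − 45 − 43 − 22 + 15 = 161

161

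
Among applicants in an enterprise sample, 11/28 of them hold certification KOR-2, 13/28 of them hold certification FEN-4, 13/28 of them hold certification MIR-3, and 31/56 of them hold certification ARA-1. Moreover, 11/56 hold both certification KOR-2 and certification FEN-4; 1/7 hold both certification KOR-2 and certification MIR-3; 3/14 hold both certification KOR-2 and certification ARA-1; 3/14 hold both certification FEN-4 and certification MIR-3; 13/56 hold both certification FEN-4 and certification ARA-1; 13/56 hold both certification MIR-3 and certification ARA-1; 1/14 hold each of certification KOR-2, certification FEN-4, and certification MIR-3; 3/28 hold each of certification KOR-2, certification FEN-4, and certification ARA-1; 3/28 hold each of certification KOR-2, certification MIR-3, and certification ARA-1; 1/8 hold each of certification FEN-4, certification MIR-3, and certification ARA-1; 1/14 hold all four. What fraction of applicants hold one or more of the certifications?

Inclusion–exclusion gives
P(≥1) = 11/28 + 13/28 + 13/28 + 31/56 − 11/56 − 1/7 − 3/14 − 3/14 − 13/56 − 13/56 + 1/14 + 3/28 + 3/28 + 1/8 − 1/14 = 55/56

55/56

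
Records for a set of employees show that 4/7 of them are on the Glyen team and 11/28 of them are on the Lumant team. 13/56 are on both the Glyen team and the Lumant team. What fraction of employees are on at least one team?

41/56

Inclusion–exclusion gives
P(≥1) = 4/7 + 11/28 − 13/56 = 41/56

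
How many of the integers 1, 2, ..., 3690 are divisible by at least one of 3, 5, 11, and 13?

By inclusion-exclusion,
1230 + 738 + 335 + 283 − 246 − 111 − 94 − 67 − 56 − 25 + 22 + 18 + 8 + 5 − 1 = 2039

2039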